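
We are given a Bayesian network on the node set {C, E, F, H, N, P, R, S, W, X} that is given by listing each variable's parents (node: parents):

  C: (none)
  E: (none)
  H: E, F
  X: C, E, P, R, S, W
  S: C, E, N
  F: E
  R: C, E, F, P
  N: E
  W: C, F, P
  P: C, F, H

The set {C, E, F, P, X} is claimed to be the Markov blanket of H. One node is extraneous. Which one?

Recall MB(v) = parents ∪ children ∪ spouses, where spouses are the other parents of v's children.
Parents of H: E, F.
H's children: P.
Parents of each child, excluding H:
  P: C, F
MB(H) = {C, E, F, P}.
X is neither a parent, child, nor co-parent of H, so it does not belong.

X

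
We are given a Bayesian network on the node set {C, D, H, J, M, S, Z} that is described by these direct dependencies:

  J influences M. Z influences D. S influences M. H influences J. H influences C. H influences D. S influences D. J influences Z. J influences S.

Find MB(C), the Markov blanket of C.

{H}

By definition, MB(C) is built from C's parents, C's children, and the co-parents of C.
C has parent H.
Children of C: none.
C has no children, so there are no co-parents.
MB(C) = {H}.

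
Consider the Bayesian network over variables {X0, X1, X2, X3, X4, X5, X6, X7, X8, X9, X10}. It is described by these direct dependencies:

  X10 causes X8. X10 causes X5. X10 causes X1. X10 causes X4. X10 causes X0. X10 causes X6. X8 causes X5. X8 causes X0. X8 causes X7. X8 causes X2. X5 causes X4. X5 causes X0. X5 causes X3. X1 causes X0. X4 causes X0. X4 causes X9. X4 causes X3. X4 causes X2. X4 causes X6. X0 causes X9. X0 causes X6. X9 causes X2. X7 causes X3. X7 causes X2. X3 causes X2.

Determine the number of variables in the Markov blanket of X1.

5

Recall MB(v) = parents ∪ children ∪ spouses, where spouses are the other parents of v's children.
Children of X1: X0.
Pa(X1) = {X10}.
Co-parents of X1 (other parents of its children):
  X0 also has parents X4, X5, X8, X10.
MB(X1) = {X0, X4, X5, X8, X10}, which has 5 nodes.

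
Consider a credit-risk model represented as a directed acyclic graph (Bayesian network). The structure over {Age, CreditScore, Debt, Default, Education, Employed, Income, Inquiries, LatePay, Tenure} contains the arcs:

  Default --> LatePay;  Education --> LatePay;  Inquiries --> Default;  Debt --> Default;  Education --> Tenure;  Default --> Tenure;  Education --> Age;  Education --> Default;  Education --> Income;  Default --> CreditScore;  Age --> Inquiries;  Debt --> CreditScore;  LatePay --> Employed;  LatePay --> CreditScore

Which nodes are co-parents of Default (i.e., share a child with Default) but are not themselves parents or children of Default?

Children of Default: CreditScore, LatePay, Tenure.
  LatePay: Education
  CreditScore: Debt, LatePay
  Tenure: Education
Excluding nodes already adjacent to Default (CreditScore, Debt, Education, Inquiries, LatePay, Tenure), the co-parent-only contribution is {}.

{}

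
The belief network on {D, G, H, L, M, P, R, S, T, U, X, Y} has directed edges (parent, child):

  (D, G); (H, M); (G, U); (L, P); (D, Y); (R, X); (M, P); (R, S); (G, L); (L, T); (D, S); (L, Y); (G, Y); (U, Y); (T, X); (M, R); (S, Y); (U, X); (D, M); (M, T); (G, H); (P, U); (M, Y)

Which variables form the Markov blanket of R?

{D, M, S, T, U, X}

Parents of R: M.
Children of R: S, X.
Parents of each child, excluding R:
  S: D
  X: T, U
So the Markov blanket of R is {D, M, S, T, U, X}.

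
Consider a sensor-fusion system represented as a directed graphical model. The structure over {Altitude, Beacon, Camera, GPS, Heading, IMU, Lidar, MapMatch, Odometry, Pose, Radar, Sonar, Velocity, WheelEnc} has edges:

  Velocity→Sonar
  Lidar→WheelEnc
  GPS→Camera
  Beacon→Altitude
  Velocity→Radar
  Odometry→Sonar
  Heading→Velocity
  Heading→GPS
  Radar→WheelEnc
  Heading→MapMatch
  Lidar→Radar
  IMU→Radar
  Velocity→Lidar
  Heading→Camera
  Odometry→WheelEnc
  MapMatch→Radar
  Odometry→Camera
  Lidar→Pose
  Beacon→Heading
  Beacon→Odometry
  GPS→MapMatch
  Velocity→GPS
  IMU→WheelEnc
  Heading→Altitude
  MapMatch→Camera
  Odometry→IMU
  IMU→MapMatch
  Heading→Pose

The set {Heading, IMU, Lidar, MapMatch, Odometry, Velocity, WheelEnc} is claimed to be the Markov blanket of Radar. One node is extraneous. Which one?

Heading

Parents of Radar: IMU, Lidar, MapMatch, Velocity.
Ch(Radar) = {WheelEnc}.
Other parents of Radar's children:
  WheelEnc: IMU, Lidar, Odometry
MB(Radar) = {IMU, Lidar, MapMatch, Odometry, Velocity, WheelEnc}.
Heading is neither a parent, child, nor co-parent of Radar, so it does not belong.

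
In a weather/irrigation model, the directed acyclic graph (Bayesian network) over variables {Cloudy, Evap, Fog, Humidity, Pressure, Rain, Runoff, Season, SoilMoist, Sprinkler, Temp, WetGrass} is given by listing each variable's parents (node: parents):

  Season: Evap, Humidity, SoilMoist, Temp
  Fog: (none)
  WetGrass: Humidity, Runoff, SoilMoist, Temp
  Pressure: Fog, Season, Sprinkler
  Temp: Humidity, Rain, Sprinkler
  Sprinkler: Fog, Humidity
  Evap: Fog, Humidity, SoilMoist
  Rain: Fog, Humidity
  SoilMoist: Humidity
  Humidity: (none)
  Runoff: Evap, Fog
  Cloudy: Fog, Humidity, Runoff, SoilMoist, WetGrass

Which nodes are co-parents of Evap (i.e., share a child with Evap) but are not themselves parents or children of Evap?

Children of Evap: Runoff, Season.
  Season's other parents are Humidity, SoilMoist, Temp.
  parents(Runoff) \ {Evap} = {Fog}.
Excluding nodes already adjacent to Evap (Fog, Humidity, Runoff, Season, SoilMoist), the co-parent-only contribution is {Temp}.

{Temp}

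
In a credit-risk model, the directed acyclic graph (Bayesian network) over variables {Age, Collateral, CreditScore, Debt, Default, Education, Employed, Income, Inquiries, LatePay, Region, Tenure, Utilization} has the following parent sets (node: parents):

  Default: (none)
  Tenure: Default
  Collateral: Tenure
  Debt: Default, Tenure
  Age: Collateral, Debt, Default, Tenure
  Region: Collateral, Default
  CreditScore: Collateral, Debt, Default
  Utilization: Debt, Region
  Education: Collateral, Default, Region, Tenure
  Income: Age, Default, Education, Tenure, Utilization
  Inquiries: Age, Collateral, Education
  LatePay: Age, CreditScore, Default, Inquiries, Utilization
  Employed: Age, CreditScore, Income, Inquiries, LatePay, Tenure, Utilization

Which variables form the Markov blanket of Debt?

Parents of Debt: Default, Tenure.
Ch(Debt) = {Age, CreditScore, Utilization}.
For each child, the remaining parents (spouses of Debt):
  Age: Collateral, Default, Tenure
  CreditScore: Collateral, Default
  Utilization: Region
MB(Debt) = {Age, Collateral, CreditScore, Default, Region, Tenure, Utilization}.

{Age, Collateral, CreditScore, Default, Region, Tenure, Utilization}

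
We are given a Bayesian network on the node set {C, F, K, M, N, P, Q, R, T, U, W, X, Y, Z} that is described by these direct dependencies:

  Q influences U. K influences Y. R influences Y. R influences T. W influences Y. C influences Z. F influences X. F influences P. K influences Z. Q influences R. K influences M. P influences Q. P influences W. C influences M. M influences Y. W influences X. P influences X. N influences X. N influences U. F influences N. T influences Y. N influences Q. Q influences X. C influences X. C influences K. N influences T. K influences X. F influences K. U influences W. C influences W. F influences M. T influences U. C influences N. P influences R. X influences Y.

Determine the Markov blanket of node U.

U's children: W.
U has parents N, Q, T.
Parents of each child, excluding U:
  W: C, P
Union: {N, Q, T} ∪ {W} ∪ {C, P} = {C, N, P, Q, T, W}.

{C, N, P, Q, T, W}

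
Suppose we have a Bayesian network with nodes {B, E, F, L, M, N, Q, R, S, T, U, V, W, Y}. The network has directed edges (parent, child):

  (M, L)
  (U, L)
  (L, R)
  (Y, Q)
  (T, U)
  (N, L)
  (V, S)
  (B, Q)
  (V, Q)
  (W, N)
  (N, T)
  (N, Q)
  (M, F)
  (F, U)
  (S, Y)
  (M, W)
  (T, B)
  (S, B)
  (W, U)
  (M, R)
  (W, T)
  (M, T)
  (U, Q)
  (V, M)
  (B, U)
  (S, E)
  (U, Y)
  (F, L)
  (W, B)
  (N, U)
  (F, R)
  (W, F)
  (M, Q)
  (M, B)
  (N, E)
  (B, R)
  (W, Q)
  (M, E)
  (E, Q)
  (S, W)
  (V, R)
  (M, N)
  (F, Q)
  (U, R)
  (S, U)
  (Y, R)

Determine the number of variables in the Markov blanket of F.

13

The Markov blanket of a node is its parents, its children, and the other parents of its children.
F has parents M, W.
Ch(F) = {L, Q, R, U}.
Other parents of F's children:
  parents(U) \ {F} = {B, N, S, T, W}.
  L's other parents are M, N, U.
  parents(Q) \ {F} = {B, E, M, N, U, V, W, Y}.
  parents(R) \ {F} = {B, L, M, U, V, Y}.
MB(F) = {B, E, L, M, N, Q, R, S, T, U, V, W, Y}, which has 13 nodes.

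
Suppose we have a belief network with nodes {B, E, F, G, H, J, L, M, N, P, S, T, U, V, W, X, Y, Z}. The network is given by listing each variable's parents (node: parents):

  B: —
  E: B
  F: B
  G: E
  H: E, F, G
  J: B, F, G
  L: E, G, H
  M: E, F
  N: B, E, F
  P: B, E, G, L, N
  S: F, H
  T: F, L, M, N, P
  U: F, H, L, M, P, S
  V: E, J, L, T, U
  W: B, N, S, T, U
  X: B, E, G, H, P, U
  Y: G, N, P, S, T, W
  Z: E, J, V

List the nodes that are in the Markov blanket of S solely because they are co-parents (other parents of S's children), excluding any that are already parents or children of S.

Children of S: U, W, Y.
  U: F, H, L, M, P
  W: B, N, T, U
  Y: G, N, P, T, W
Excluding nodes already adjacent to S (F, H, U, W, Y), the co-parent-only contribution is {B, G, L, M, N, P, T}.

{B, G, L, M, N, P, T}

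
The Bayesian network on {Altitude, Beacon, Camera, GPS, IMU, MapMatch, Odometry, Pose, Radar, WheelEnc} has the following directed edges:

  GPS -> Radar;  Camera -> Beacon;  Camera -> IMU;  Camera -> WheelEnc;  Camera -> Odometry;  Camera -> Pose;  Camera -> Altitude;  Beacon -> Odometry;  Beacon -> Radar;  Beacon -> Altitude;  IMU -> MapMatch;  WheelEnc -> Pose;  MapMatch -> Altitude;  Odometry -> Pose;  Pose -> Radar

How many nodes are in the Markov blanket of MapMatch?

4

Parents of MapMatch: IMU.
Ch(MapMatch) = {Altitude}.
Co-parents of MapMatch (other parents of its children):
  Altitude's other parents are Beacon, Camera.
MB(MapMatch) = {Altitude, Beacon, Camera, IMU}, which has 4 nodes.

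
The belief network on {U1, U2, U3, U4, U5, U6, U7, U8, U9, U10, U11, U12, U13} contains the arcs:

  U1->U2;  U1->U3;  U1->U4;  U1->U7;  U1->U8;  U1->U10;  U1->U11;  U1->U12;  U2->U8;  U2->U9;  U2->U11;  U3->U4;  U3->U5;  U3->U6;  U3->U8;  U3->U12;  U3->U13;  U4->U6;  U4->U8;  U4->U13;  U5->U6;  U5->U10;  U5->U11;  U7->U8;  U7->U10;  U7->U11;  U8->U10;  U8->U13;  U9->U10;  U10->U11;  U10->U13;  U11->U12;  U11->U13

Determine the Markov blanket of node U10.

{U1, U2, U3, U4, U5, U7, U8, U9, U11, U13}

A node's Markov blanket = Pa ∪ Ch ∪ (parents of Ch other than the node itself).
Parents of U10: U1, U5, U7, U8, U9.
U10's children: U11, U13.
Co-parents of U10 (other parents of its children):
  U11: U1, U2, U5, U7
  U13: U3, U4, U8, U11
Taking the union gives {U1, U2, U3, U4, U5, U7, U8, U9, U11, U13}.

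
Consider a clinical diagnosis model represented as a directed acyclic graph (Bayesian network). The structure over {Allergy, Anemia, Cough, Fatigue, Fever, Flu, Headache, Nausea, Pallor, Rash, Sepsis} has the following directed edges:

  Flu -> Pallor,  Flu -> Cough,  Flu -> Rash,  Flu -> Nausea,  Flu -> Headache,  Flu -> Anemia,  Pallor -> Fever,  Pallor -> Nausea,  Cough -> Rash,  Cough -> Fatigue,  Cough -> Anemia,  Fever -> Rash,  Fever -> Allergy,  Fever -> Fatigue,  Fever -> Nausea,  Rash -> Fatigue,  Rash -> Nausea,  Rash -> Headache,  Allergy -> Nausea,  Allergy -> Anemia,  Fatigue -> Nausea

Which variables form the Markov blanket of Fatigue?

By definition, MB(Fatigue) is built from Fatigue's parents, Fatigue's children, and the co-parents of Fatigue.
Fatigue has parents Cough, Fever, Rash.
Ch(Fatigue) = {Nausea}.
Co-parents of Fatigue (other parents of its children):
  Nausea's other parents are Allergy, Fever, Flu, Pallor, Rash.
MB(Fatigue) = {Allergy, Cough, Fever, Flu, Nausea, Pallor, Rash}.

{Allergy, Cough, Fever, Flu, Nausea, Pallor, Rash}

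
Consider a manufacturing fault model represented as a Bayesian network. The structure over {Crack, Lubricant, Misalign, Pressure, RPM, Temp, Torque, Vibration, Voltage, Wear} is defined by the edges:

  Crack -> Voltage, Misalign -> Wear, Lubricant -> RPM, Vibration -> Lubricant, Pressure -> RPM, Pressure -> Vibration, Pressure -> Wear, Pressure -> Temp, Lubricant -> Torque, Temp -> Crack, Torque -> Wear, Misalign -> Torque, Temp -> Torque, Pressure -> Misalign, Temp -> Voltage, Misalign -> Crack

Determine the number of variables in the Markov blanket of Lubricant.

The Markov blanket of a node is its parents, its children, and the other parents of its children.
Lubricant has parent Vibration.
Lubricant's children: RPM, Torque.
Co-parents of Lubricant (other parents of its children):
  Torque's other parents are Misalign, Temp.
  parents(RPM) \ {Lubricant} = {Pressure}.
MB(Lubricant) = {Misalign, Pressure, RPM, Temp, Torque, Vibration}, which has 6 nodes.

6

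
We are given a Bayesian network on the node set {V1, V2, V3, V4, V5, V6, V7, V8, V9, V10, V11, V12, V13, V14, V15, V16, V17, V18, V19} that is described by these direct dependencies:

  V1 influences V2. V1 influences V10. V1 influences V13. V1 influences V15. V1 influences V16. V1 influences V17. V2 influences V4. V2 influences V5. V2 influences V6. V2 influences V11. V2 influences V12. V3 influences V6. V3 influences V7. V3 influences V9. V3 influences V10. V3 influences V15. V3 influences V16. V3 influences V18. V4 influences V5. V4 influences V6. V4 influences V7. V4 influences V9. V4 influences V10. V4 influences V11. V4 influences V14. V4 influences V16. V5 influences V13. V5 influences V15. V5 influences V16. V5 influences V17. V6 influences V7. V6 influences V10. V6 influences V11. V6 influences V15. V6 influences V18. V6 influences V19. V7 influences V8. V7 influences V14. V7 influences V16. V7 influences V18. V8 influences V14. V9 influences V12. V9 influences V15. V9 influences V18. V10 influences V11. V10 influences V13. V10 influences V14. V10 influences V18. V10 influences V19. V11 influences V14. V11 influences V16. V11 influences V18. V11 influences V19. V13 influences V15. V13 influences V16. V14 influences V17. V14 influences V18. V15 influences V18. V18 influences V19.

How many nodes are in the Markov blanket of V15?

11

V15 has parents V1, V3, V5, V6, V9, V13.
V15's children: V18.
Other parents of V15's children:
  V18: V3, V6, V7, V9, V10, V11, V14
MB(V15) = {V1, V3, V5, V6, V7, V9, V10, V11, V13, V14, V18}, which has 11 nodes.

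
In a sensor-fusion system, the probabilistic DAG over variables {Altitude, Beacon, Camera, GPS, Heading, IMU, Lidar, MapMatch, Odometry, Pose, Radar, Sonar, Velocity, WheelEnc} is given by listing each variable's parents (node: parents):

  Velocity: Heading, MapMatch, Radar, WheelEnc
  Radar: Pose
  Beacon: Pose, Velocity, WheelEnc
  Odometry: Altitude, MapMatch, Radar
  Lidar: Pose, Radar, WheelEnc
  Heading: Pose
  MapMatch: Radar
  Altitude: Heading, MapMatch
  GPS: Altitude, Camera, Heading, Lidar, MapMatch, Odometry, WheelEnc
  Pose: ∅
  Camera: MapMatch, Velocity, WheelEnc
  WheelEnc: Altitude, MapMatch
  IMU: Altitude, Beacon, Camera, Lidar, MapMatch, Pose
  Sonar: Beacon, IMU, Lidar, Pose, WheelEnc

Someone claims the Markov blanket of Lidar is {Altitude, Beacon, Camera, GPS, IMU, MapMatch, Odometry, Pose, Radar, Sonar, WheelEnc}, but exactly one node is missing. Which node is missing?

Lidar has parents Pose, Radar, WheelEnc.
Lidar has children GPS, IMU, Sonar.
Co-parents of Lidar (other parents of its children):
  IMU also has parents Altitude, Beacon, Camera, MapMatch, Pose.
  GPS also has parents Altitude, Camera, Heading, MapMatch, Odometry, WheelEnc.
  Sonar also has parents Beacon, IMU, Pose, WheelEnc.
MB(Lidar) = {Altitude, Beacon, Camera, GPS, Heading, IMU, MapMatch, Odometry, Pose, Radar, Sonar, WheelEnc}.
Comparing with the claimed set, Heading is missing.

Heading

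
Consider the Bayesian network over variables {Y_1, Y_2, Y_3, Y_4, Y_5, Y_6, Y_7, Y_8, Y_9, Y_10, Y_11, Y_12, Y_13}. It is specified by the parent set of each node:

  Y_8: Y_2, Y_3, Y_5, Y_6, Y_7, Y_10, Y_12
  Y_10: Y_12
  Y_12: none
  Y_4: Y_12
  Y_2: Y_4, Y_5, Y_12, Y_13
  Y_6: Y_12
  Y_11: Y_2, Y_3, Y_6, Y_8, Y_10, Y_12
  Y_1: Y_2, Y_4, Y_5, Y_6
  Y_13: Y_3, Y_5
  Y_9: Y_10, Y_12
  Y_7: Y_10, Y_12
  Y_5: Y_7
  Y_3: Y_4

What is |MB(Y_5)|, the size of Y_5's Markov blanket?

10

Y_5 has parent Y_7.
Ch(Y_5) = {Y_1, Y_2, Y_8, Y_13}.
For each child, the remaining parents (spouses of Y_5):
  parents(Y_13) \ {Y_5} = {Y_3}.
  Y_2's other parents are Y_4, Y_12, Y_13.
  Y_8's other parents are Y_2, Y_3, Y_6, Y_7, Y_10, Y_12.
  Y_1 also has parents Y_2, Y_4, Y_6.
MB(Y_5) = {Y_1, Y_2, Y_3, Y_4, Y_6, Y_7, Y_8, Y_10, Y_12, Y_13}, which has 10 nodes.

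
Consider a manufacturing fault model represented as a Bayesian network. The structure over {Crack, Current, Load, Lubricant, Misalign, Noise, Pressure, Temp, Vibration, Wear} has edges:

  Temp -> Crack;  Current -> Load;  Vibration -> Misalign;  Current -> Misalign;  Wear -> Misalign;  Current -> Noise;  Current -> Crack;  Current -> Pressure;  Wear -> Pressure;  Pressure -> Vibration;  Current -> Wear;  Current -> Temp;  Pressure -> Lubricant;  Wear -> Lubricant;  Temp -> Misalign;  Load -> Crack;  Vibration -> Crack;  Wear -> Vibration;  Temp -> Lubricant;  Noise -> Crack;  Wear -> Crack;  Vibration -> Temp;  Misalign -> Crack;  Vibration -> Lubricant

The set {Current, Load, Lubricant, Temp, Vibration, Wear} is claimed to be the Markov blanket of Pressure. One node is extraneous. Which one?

By definition, MB(Pressure) is built from Pressure's parents, Pressure's children, and the co-parents of Pressure.
Parents of Pressure: Current, Wear.
Pressure has children Lubricant, Vibration.
Co-parents of Pressure (other parents of its children):
  Vibration also has parent Wear.
  parents(Lubricant) \ {Pressure} = {Temp, Vibration, Wear}.
MB(Pressure) = {Current, Lubricant, Temp, Vibration, Wear}.
Load is neither a parent, child, nor co-parent of Pressure, so it does not belong.

Load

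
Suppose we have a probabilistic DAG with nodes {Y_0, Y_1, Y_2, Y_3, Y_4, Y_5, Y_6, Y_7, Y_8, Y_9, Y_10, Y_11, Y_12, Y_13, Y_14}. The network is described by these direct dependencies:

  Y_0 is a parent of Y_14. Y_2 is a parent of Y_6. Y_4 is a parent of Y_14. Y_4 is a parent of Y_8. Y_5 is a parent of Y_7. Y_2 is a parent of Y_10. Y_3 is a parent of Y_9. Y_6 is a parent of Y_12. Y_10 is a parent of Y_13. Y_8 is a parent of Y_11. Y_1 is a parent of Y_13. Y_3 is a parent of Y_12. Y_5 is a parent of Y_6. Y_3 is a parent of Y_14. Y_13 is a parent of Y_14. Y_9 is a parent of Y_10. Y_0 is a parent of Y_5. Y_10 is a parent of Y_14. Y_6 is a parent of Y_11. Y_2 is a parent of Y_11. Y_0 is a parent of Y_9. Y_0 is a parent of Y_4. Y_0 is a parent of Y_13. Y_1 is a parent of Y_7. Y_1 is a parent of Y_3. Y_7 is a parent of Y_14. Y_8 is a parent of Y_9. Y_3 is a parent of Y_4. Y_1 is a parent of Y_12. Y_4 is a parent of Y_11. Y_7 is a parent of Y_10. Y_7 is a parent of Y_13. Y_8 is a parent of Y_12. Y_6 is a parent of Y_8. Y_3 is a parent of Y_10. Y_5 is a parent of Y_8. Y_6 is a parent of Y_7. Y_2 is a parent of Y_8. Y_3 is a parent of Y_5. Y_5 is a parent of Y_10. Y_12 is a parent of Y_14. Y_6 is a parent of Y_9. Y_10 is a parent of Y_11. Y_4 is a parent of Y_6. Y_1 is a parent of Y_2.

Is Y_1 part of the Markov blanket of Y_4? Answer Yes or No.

No

By definition, MB(Y_4) is built from Y_4's parents, Y_4's children, and the co-parents of Y_4.
Y_4's parents: Y_0, Y_3.
Y_4 has children Y_6, Y_8, Y_11, Y_14.
Parents of each child, excluding Y_4:
  Y_6 also has parents Y_2, Y_5.
  Y_8 also has parents Y_2, Y_5, Y_6.
  Y_11 also has parents Y_2, Y_6, Y_8, Y_10.
  Y_14 also has parents Y_0, Y_3, Y_7, Y_10, Y_12, Y_13.
MB(Y_4) = {Y_0, Y_2, Y_3, Y_5, Y_6, Y_7, Y_8, Y_10, Y_11, Y_12, Y_13, Y_14}; Y_1 is not in this set.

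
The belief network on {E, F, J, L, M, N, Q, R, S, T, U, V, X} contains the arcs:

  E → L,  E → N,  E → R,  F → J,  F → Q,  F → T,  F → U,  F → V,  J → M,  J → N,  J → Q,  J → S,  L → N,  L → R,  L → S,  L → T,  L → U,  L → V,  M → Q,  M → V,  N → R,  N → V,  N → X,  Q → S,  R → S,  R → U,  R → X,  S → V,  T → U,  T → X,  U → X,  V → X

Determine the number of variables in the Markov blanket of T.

By definition, MB(T) is built from T's parents, T's children, and the co-parents of T.
Ch(T) = {U, X}.
T has parents F, L.
Other parents of T's children:
  U: F, L, R
  X: N, R, U, V
MB(T) = {F, L, N, R, U, V, X}, which has 7 nodes.

7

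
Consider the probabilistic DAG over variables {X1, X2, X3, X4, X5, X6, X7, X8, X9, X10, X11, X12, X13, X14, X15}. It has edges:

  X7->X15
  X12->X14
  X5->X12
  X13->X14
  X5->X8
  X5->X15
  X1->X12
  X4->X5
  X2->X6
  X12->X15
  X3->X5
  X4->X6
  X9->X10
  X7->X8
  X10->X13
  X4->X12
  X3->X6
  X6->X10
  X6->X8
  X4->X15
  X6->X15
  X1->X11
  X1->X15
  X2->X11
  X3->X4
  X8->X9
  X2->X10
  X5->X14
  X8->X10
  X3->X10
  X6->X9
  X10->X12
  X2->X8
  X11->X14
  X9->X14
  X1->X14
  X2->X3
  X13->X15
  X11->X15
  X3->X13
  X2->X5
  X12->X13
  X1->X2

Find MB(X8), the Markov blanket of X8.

{X2, X3, X5, X6, X7, X9, X10}

Parents of X8: X2, X5, X6, X7.
Ch(X8) = {X9, X10}.
Other parents of X8's children:
  X9: X6
  X10: X2, X3, X6, X9
So the Markov blanket of X8 is {X2, X3, X5, X6, X7, X9, X10}.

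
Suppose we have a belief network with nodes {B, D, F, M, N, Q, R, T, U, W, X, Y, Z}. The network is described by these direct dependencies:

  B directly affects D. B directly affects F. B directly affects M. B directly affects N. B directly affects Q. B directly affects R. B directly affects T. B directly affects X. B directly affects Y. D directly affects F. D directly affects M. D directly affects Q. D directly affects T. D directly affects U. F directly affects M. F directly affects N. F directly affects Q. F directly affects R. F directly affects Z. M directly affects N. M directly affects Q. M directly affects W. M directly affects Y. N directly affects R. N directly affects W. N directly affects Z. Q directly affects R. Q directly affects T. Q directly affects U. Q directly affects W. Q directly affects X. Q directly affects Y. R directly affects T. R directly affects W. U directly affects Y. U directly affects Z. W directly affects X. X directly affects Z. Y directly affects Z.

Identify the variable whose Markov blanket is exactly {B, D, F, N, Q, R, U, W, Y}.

M

The target node must have every member of {B, D, F, N, Q, R, U, W, Y} as a parent, child, or co-parent, and no others.
Parents of M: B, D, F; children: N, Q, W, Y; co-parents: B, D, F, N, Q, R, U.
These exactly cover the given set, so the node is M.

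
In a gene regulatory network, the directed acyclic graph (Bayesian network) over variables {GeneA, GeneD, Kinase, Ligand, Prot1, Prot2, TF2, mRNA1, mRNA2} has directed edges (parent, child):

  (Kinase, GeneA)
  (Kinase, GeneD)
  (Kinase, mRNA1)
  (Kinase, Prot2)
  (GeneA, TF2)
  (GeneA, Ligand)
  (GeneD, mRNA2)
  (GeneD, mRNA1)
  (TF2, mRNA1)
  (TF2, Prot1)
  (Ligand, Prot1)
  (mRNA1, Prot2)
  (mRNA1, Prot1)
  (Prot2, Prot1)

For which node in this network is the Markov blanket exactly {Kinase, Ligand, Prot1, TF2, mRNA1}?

Prot2

The target node must have every member of {Kinase, Ligand, Prot1, TF2, mRNA1} as a parent, child, or co-parent, and no others.
Parents of Prot2: Kinase, mRNA1; children: Prot1; co-parents: Ligand, TF2, mRNA1.
These exactly cover the given set, so the node is Prot2.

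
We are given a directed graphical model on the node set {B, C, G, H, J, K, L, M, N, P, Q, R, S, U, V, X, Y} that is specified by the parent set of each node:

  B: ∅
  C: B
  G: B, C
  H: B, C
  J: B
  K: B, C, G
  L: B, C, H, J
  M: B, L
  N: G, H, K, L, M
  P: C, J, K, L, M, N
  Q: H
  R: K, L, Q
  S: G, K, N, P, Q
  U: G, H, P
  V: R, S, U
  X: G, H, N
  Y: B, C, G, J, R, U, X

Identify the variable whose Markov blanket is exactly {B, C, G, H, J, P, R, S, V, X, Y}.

U

The target node must have every member of {B, C, G, H, J, P, R, S, V, X, Y} as a parent, child, or co-parent, and no others.
Parents of U: G, H, P; children: V, Y; co-parents: B, C, G, J, R, S, X.
These exactly cover the given set, so the node is U.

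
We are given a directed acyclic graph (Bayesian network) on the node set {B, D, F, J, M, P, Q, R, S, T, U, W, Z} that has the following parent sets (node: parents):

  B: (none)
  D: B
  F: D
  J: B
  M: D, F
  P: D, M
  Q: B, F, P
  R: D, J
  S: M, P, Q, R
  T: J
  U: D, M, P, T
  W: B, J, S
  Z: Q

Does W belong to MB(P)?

No

A node's Markov blanket = Pa ∪ Ch ∪ (parents of Ch other than the node itself).
P's children: Q, S, U.
Pa(P) = {D, M}.
Parents of each child, excluding P:
  Q also has parents B, F.
  parents(S) \ {P} = {M, Q, R}.
  U also has parents D, M, T.
MB(P) = {B, D, F, M, Q, R, S, T, U}; W is not in this set.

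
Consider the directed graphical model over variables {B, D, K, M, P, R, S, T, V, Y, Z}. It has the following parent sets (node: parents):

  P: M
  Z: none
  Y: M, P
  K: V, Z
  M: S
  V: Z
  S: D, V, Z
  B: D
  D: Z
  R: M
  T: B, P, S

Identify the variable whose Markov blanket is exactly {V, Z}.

K

The target node must have every member of {V, Z} as a parent, child, or co-parent, and no others.
Parents of K: V, Z; children: none; co-parents: none.
These exactly cover the given set, so the node is K.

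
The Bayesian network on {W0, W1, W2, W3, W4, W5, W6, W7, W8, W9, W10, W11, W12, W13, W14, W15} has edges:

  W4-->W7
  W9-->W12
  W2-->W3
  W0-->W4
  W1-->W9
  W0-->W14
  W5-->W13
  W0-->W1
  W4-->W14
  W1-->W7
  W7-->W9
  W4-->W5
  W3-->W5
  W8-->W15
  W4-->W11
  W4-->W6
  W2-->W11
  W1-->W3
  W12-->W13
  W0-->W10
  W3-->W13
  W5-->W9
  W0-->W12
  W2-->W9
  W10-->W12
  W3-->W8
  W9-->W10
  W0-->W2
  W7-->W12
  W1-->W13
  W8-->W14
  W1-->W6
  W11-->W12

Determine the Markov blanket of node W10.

{W0, W7, W9, W11, W12}

Parents of W10: W0, W9.
Ch(W10) = {W12}.
Co-parents of W10 (other parents of its children):
  W12 also has parents W0, W7, W9, W11.
So the Markov blanket of W10 is {W0, W7, W9, W11, W12}.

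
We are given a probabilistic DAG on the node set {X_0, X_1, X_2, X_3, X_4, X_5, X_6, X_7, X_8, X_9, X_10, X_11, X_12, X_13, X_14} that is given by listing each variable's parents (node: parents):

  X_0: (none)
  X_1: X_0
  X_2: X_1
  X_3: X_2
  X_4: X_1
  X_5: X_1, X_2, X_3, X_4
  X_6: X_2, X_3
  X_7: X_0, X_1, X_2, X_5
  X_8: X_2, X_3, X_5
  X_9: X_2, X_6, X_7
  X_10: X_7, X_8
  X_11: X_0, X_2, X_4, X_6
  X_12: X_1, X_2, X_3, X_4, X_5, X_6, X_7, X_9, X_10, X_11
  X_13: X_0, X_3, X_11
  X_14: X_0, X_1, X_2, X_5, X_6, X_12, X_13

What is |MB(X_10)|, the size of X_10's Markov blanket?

Recall MB(v) = parents ∪ children ∪ spouses, where spouses are the other parents of v's children.
X_10's parents: X_7, X_8.
X_10's children: X_12.
Co-parents of X_10 (other parents of its children):
  X_12: X_1, X_2, X_3, X_4, X_5, X_6, X_7, X_9, X_11
MB(X_10) = {X_1, X_2, X_3, X_4, X_5, X_6, X_7, X_8, X_9, X_11, X_12}, which has 11 nodes.

11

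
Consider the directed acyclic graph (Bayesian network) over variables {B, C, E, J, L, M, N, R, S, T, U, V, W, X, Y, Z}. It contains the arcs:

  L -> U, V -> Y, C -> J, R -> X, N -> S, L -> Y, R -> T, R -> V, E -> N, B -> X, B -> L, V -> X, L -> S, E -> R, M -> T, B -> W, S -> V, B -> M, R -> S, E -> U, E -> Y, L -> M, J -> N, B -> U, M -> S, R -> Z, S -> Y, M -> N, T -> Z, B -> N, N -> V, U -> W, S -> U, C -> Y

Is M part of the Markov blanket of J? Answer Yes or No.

M is a co-parent of J: both are parents of N.
So M ∈ MB(J).

Yes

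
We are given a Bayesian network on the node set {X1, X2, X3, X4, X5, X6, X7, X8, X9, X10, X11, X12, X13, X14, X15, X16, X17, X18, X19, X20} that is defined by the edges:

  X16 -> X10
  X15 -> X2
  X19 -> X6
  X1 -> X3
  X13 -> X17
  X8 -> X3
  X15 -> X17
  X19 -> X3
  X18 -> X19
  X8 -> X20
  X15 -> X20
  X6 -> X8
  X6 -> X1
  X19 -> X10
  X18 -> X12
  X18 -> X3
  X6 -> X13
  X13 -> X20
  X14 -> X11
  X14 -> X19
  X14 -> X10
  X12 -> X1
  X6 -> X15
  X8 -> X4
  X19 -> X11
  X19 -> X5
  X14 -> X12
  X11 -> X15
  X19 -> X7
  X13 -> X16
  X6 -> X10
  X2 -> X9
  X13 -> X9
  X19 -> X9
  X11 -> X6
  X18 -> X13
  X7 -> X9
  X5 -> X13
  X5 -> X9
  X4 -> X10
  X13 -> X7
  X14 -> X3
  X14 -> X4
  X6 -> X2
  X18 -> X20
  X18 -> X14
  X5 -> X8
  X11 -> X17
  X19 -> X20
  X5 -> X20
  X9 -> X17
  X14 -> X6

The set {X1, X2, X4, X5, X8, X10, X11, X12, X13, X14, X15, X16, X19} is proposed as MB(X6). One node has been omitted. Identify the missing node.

X18

X6's parents: X11, X14, X19.
Children of X6: X1, X2, X8, X10, X13, X15.
Other parents of X6's children:
  X13: X5, X18
  X15: X11
  X8: X5
  X1: X12
  X2: X15
  X10: X4, X14, X16, X19
MB(X6) = {X1, X2, X4, X5, X8, X10, X11, X12, X13, X14, X15, X16, X18, X19}.
Comparing with the claimed set, X18 is missing.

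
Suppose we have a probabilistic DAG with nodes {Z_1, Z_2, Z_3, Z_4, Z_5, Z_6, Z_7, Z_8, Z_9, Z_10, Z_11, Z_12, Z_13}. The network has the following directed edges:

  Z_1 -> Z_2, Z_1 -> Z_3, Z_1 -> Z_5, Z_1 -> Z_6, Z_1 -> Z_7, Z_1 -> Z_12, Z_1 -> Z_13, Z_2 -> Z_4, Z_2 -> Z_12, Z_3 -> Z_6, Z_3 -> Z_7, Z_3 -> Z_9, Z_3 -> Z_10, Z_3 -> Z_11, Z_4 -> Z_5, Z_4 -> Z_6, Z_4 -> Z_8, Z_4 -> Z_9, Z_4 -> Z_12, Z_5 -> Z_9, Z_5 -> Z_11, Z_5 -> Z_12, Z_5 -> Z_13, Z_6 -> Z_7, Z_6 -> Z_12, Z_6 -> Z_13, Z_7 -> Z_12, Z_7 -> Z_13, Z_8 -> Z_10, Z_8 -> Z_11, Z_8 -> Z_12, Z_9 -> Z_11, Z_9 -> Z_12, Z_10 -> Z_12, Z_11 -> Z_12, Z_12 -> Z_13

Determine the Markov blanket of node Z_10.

{Z_1, Z_2, Z_3, Z_4, Z_5, Z_6, Z_7, Z_8, Z_9, Z_11, Z_12}

A node's Markov blanket = Pa ∪ Ch ∪ (parents of Ch other than the node itself).
Z_10's parents: Z_3, Z_8.
Z_10 has child Z_12.
Parents of each child, excluding Z_10:
  Z_12: Z_1, Z_2, Z_4, Z_5, Z_6, Z_7, Z_8, Z_9, Z_11
So the Markov blanket of Z_10 is {Z_1, Z_2, Z_3, Z_4, Z_5, Z_6, Z_7, Z_8, Z_9, Z_11, Z_12}.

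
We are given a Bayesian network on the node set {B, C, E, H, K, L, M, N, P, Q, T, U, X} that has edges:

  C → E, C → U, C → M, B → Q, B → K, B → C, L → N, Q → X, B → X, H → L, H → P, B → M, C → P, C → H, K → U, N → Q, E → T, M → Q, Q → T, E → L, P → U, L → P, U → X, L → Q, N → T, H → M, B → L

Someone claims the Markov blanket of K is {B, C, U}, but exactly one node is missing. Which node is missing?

Ch(K) = {U}.
Parents of K: B.
Parents of each child, excluding K:
  U also has parents C, P.
MB(K) = {B, C, P, U}.
Comparing with the claimed set, P is missing.

P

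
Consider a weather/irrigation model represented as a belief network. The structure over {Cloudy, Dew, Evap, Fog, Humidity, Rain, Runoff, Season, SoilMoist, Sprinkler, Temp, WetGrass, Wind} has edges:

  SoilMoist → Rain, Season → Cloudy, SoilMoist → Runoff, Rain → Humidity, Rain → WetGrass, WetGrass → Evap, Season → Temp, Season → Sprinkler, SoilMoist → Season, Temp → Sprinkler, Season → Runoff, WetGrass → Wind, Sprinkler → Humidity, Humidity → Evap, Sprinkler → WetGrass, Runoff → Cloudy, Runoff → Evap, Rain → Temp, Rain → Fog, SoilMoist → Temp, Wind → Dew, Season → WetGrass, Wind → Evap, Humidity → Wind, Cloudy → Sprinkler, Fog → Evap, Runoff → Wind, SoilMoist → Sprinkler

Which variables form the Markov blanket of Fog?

Recall MB(v) = parents ∪ children ∪ spouses, where spouses are the other parents of v's children.
Parents of Fog: Rain.
Fog's children: Evap.
For each child, the remaining parents (spouses of Fog):
  parents(Evap) \ {Fog} = {Humidity, Runoff, WetGrass, Wind}.
So the Markov blanket of Fog is {Evap, Humidity, Rain, Runoff, WetGrass, Wind}.

{Evap, Humidity, Rain, Runoff, WetGrass, Wind}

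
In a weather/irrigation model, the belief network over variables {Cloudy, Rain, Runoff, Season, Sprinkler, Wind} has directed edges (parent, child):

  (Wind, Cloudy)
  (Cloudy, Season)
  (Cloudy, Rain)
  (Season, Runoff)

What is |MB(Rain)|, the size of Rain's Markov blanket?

Rain has parent Cloudy.
Rain has no children.
With no children, Rain has no spouses; the co-parent set is empty.
MB(Rain) = {Cloudy}, which has 1 node.

1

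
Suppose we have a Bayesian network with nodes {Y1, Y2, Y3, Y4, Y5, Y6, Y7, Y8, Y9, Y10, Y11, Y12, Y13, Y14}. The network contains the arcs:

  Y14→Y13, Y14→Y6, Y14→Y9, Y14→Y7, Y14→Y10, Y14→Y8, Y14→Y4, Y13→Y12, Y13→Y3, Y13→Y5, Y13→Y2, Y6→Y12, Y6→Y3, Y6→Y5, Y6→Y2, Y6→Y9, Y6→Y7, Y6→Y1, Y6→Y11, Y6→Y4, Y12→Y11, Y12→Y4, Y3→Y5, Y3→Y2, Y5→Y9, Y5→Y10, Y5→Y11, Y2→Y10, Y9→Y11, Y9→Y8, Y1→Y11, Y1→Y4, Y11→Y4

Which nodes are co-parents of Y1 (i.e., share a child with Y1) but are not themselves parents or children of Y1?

Children of Y1: Y4, Y11.
  Y11: Y5, Y6, Y9, Y12
  Y4: Y6, Y11, Y12, Y14
Excluding nodes already adjacent to Y1 (Y4, Y6, Y11), the co-parent-only contribution is {Y5, Y9, Y12, Y14}.

{Y5, Y9, Y12, Y14}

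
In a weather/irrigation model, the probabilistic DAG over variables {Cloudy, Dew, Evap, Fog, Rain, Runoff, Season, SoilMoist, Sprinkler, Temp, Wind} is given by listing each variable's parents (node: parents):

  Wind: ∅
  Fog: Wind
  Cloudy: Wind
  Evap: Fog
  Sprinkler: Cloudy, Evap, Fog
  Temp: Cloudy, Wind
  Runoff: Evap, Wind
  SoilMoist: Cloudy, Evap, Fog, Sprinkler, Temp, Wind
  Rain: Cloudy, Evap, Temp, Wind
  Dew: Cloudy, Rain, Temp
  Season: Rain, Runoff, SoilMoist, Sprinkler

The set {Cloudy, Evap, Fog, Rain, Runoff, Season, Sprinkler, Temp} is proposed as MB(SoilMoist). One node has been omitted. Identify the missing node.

Recall MB(v) = parents ∪ children ∪ spouses, where spouses are the other parents of v's children.
SoilMoist's parents: Cloudy, Evap, Fog, Sprinkler, Temp, Wind.
Ch(SoilMoist) = {Season}.
Parents of each child, excluding SoilMoist:
  Season: Rain, Runoff, Sprinkler
MB(SoilMoist) = {Cloudy, Evap, Fog, Rain, Runoff, Season, Sprinkler, Temp, Wind}.
Comparing with the claimed set, Wind is missing.

Wind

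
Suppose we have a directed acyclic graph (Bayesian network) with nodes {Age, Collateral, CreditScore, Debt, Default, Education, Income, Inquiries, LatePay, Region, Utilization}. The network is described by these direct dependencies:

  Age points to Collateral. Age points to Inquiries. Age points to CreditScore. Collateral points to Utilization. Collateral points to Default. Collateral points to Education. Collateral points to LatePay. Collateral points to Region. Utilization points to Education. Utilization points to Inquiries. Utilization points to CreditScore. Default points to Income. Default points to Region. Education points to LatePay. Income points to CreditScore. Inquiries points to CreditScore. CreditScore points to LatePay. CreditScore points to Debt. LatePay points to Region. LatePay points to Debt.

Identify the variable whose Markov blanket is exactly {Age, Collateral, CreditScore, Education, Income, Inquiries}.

Utilization

The target node must have every member of {Age, Collateral, CreditScore, Education, Income, Inquiries} as a parent, child, or co-parent, and no others.
Parents of Utilization: Collateral; children: CreditScore, Education, Inquiries; co-parents: Age, Collateral, Income, Inquiries.
These exactly cover the given set, so the node is Utilization.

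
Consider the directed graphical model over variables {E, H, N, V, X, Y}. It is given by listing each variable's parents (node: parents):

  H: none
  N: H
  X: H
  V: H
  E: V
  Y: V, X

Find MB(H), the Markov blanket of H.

{N, V, X}

H's children: N, V, X.
H's parents: none.
Other parents of H's children:
  N has no other parent.
  X: no additional parents.
  V has no other parent.
Taking the union gives {N, V, X}.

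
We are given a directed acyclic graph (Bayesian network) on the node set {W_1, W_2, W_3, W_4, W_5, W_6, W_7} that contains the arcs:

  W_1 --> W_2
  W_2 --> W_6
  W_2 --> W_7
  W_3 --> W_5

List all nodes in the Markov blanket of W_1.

W_1's children: W_2.
Pa(W_1) = {}.
Co-parents of W_1 (other parents of its children):
  W_2: —
Taking the union gives {W_2}.

{W_2}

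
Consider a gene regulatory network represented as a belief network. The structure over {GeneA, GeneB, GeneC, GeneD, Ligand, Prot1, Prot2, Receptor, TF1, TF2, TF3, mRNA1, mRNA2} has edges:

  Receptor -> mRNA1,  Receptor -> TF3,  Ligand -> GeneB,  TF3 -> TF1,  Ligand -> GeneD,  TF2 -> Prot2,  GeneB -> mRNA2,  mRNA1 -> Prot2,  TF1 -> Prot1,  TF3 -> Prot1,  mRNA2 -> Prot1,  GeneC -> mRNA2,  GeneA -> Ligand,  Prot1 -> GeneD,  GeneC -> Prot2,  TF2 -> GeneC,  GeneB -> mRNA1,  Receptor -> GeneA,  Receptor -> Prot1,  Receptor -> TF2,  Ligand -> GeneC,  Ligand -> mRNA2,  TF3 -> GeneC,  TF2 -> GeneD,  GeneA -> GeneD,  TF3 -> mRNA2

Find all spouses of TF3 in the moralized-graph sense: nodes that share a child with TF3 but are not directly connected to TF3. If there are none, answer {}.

Children of TF3: GeneC, Prot1, TF1, mRNA2.
  TF1: no additional parents.
  parents(GeneC) \ {TF3} = {Ligand, TF2}.
  mRNA2's other parents are GeneB, GeneC, Ligand.
  Prot1 also has parents Receptor, TF1, mRNA2.
Excluding nodes already adjacent to TF3 (GeneC, Prot1, Receptor, TF1, mRNA2), the co-parent-only contribution is {GeneB, Ligand, TF2}.

{GeneB, Ligand, TF2}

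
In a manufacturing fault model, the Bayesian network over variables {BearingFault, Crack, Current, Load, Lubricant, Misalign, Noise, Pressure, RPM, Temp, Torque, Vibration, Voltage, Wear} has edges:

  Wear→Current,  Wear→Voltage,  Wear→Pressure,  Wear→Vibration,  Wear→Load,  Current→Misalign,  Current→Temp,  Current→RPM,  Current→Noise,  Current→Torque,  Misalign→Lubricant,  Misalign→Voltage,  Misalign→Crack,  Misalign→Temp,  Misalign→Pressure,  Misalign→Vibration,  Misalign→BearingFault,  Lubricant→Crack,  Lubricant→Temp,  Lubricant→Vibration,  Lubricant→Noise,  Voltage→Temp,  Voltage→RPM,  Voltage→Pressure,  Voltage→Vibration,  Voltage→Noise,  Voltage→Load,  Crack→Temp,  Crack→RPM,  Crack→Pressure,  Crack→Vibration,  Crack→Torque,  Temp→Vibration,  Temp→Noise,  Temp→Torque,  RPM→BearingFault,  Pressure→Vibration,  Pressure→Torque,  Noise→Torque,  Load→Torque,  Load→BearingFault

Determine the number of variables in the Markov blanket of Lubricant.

A node's Markov blanket = Pa ∪ Ch ∪ (parents of Ch other than the node itself).
Parents of Lubricant: Misalign.
Lubricant has children Crack, Noise, Temp, Vibration.
Co-parents of Lubricant (other parents of its children):
  Crack also has parent Misalign.
  Temp also has parents Crack, Current, Misalign, Voltage.
  Vibration also has parents Crack, Misalign, Pressure, Temp, Voltage, Wear.
  parents(Noise) \ {Lubricant} = {Current, Temp, Voltage}.
MB(Lubricant) = {Crack, Current, Misalign, Noise, Pressure, Temp, Vibration, Voltage, Wear}, which has 9 nodes.

9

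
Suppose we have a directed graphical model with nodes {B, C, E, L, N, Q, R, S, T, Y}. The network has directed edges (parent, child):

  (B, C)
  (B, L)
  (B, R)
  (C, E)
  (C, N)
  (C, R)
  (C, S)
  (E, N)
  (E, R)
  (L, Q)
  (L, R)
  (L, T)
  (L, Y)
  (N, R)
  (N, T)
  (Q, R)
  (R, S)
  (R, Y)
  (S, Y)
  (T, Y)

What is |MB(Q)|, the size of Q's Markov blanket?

6

By definition, MB(Q) is built from Q's parents, Q's children, and the co-parents of Q.
Q has child R.
Pa(Q) = {L}.
Other parents of Q's children:
  R: B, C, E, L, N
MB(Q) = {B, C, E, L, N, R}, which has 6 nodes.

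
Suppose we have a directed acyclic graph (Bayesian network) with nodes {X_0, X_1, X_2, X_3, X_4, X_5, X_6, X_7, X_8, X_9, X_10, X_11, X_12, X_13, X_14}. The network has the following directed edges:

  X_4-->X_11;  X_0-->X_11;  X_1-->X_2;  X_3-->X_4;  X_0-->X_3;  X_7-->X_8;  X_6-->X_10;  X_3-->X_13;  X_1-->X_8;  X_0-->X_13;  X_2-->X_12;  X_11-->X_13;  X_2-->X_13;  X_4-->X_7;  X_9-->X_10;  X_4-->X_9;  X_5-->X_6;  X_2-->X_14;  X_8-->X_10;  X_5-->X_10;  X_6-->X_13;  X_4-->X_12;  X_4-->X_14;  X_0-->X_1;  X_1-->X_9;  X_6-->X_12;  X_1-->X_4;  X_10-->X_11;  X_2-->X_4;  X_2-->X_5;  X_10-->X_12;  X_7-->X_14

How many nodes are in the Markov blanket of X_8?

6

A node's Markov blanket = Pa ∪ Ch ∪ (parents of Ch other than the node itself).
X_8 has parents X_1, X_7.
Ch(X_8) = {X_10}.
Other parents of X_8's children:
  X_10's other parents are X_5, X_6, X_9.
MB(X_8) = {X_1, X_5, X_6, X_7, X_9, X_10}, which has 6 nodes.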